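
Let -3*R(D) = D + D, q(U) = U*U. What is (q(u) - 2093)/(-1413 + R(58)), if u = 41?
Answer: 1236/4355 ≈ 0.28381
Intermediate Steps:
q(U) = U²
R(D) = -2*D/3 (R(D) = -(D + D)/3 = -2*D/3)
(q(u) - 2093)/(-1413 + R(58)) = (41² - 2093)/(-1413 - ⅔*58) = (1681 - 2093)/(-1413 - 116/3) = -412/(-4355/3) = -412*(-3/4355) = 1236/4355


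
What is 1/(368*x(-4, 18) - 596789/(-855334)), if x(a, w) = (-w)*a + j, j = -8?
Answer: 855334/20145423157 ≈ 4.2458e-5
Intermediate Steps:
x(a, w) = -8 - a*w (x(a, w) = (-w)*a - 8 = -a*w - 8 = -8 - a*w)
1/(368*x(-4, 18) - 596789/(-855334)) = 1/(368*(-8 - 1*(-4)*18) - 596789/(-855334)) = 1/(368*(-8 + 72) - 596789*(-1/855334)) = 1/(368*64 + 596789/855334) = 1/(23552 + 596789/855334) = 1/(20145423157/855334) = 855334/20145423157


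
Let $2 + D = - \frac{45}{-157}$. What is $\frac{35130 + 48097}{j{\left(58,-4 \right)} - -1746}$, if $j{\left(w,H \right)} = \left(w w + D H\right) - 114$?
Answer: $\frac{13066639}{785448} \approx 16.636$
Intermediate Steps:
$D = - \frac{269}{157}$ ($D = -2 - \frac{45}{-157} = -2 - - \frac{45}{157} = -2 + \frac{45}{157} = - \frac{269}{157} \approx -1.7134$)
$j{\left(w,H \right)} = -114 + w^{2} - \frac{269 H}{157}$ ($j{\left(w,H \right)} = \left(w w - \frac{269 H}{157}\right) - 114 = \left(w^{2} - \frac{269 H}{157}\right) - 114 = -114 + w^{2} - \frac{269 H}{157}$)
$\frac{35130 + 48097}{j{\left(58,-4 \right)} - -1746} = \frac{35130 + 48097}{\left(-114 + 58^{2} - - \frac{1076}{157}\right) - -1746} = \frac{83227}{\left(-114 + 3364 + \frac{1076}{157}\right) + 1746} = \frac{83227}{\frac{511326}{157} + 1746} = \frac{83227}{\frac{785448}{157}} = 83227 \cdot \frac{157}{785448} = \frac{13066639}{785448}$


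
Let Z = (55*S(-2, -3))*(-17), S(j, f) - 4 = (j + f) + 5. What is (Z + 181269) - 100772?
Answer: 76757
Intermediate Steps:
S(j, f) = 9 + f + j (S(j, f) = 4 + ((j + f) + 5) = 4 + ((f + j) + 5) = 4 + (5 + f + j) = 9 + f + j)
Z = -3740 (Z = (55*(9 - 3 - 2))*(-17) = (55*4)*(-17) = 220*(-17) = -3740)
(Z + 181269) - 100772 = (-3740 + 181269) - 100772 = 177529 - 100772 = 76757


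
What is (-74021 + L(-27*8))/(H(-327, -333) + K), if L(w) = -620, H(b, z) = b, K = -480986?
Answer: 10663/68759 ≈ 0.15508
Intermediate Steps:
(-74021 + L(-27*8))/(H(-327, -333) + K) = (-74021 - 620)/(-327 - 480986) = -74641/(-481313) = -74641*(-1/481313) = 10663/68759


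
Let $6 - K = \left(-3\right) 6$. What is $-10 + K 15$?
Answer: $350$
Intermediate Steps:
$K = 24$ ($K = 6 - \left(-3\right) 6 = 6 - -18 = 6 + 18 = 24$)
$-10 + K 15 = -10 + 24 \cdot 15 = -10 + 360 = 350$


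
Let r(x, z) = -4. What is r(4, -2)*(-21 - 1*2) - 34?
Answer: 58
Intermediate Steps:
r(4, -2)*(-21 - 1*2) - 34 = -4*(-21 - 1*2) - 34 = -4*(-21 - 2) - 34 = -4*(-23) - 34 = 92 - 34 = 58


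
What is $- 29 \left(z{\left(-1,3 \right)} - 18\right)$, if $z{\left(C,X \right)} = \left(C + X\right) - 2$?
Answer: $522$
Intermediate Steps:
$z{\left(C,X \right)} = -2 + C + X$
$- 29 \left(z{\left(-1,3 \right)} - 18\right) = - 29 \left(\left(-2 - 1 + 3\right) - 18\right) = - 29 \left(0 - 18\right) = \left(-29\right) \left(-18\right) = 522$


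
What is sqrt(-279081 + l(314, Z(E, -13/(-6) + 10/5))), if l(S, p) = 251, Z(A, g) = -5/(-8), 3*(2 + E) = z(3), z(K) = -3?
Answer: I*sqrt(278830) ≈ 528.04*I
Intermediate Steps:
E = -3 (E = -2 + (1/3)*(-3) = -2 - 1 = -3)
Z(A, g) = 5/8 (Z(A, g) = -5*(-1/8) = 5/8)
sqrt(-279081 + l(314, Z(E, -13/(-6) + 10/5))) = sqrt(-279081 + 251) = sqrt(-278830) = I*sqrt(278830)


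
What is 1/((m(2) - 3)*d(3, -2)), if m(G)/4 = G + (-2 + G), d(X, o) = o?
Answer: -⅒ ≈ -0.10000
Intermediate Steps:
m(G) = -8 + 8*G (m(G) = 4*(G + (-2 + G)) = 4*(-2 + 2*G) = -8 + 8*G)
1/((m(2) - 3)*d(3, -2)) = 1/(((-8 + 8*2) - 3)*(-2)) = 1/(((-8 + 16) - 3)*(-2)) = 1/((8 - 3)*(-2)) = 1/(5*(-2)) = 1/(-10) = -⅒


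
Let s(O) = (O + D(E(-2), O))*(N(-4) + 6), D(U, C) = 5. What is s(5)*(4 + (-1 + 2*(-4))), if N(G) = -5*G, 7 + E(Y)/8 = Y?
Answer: -1300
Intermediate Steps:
E(Y) = -56 + 8*Y
s(O) = 130 + 26*O (s(O) = (O + 5)*(-5*(-4) + 6) = (5 + O)*(20 + 6) = (5 + O)*26 = 130 + 26*O)
s(5)*(4 + (-1 + 2*(-4))) = (130 + 26*5)*(4 + (-1 + 2*(-4))) = (130 + 130)*(4 + (-1 - 8)) = 260*(4 - 9) = 260*(-5) = -1300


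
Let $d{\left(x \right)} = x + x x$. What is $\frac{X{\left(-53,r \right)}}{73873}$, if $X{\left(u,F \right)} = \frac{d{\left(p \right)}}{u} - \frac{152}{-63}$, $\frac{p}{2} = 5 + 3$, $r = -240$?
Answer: $- \frac{9080}{246661947} \approx -3.6812 \cdot 10^{-5}$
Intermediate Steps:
$p = 16$ ($p = 2 \left(5 + 3\right) = 2 \cdot 8 = 16$)
$d{\left(x \right)} = x + x^{2}$
$X{\left(u,F \right)} = \frac{152}{63} + \frac{272}{u}$ ($X{\left(u,F \right)} = \frac{16 \left(1 + 16\right)}{u} - \frac{152}{-63} = \frac{16 \cdot 17}{u} - - \frac{152}{63} = \frac{272}{u} + \frac{152}{63} = \frac{152}{63} + \frac{272}{u}$)
$\frac{X{\left(-53,r \right)}}{73873} = \frac{\frac{152}{63} + \frac{272}{-53}}{73873} = \left(\frac{152}{63} + 272 \left(- \frac{1}{53}\right)\right) \frac{1}{73873} = \left(\frac{152}{63} - \frac{272}{53}\right) \frac{1}{73873} = \left(- \frac{9080}{3339}\right) \frac{1}{73873} = - \frac{9080}{246661947}$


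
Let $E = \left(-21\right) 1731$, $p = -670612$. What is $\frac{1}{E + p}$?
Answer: $- \frac{1}{706963} \approx -1.4145 \cdot 10^{-6}$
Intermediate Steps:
$E = -36351$
$\frac{1}{E + p} = \frac{1}{-36351 - 670612} = \frac{1}{-706963} = - \frac{1}{706963}$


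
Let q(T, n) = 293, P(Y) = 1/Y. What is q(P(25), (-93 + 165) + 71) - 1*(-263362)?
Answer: 263655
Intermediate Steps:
P(Y) = 1/Y
q(P(25), (-93 + 165) + 71) - 1*(-263362) = 293 - 1*(-263362) = 293 + 263362 = 263655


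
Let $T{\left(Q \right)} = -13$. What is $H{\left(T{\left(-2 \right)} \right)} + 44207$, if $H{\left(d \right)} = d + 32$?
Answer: $44226$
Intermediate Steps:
$H{\left(d \right)} = 32 + d$
$H{\left(T{\left(-2 \right)} \right)} + 44207 = \left(32 - 13\right) + 44207 = 19 + 44207 = 44226$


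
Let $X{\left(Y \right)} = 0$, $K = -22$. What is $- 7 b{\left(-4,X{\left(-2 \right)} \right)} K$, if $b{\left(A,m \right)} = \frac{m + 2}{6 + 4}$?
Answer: $\frac{154}{5} \approx 30.8$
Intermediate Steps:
$b{\left(A,m \right)} = \frac{1}{5} + \frac{m}{10}$ ($b{\left(A,m \right)} = \frac{2 + m}{10} = \left(2 + m\right) \frac{1}{10} = \frac{1}{5} + \frac{m}{10}$)
$- 7 b{\left(-4,X{\left(-2 \right)} \right)} K = - 7 \left(\frac{1}{5} + \frac{1}{10} \cdot 0\right) \left(-22\right) = - 7 \left(\frac{1}{5} + 0\right) \left(-22\right) = \left(-7\right) \frac{1}{5} \left(-22\right) = \left(- \frac{7}{5}\right) \left(-22\right) = \frac{154}{5}$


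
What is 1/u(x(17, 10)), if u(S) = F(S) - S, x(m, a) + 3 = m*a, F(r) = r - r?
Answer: -1/167 ≈ -0.0059880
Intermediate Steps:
F(r) = 0
x(m, a) = -3 + a*m (x(m, a) = -3 + m*a = -3 + a*m)
u(S) = -S (u(S) = 0 - S = -S)
1/u(x(17, 10)) = 1/(-(-3 + 10*17)) = 1/(-(-3 + 170)) = 1/(-1*167) = 1/(-167) = -1/167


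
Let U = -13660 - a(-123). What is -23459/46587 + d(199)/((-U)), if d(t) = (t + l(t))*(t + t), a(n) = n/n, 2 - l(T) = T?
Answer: -283390147/636425007 ≈ -0.44528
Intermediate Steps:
l(T) = 2 - T
a(n) = 1
d(t) = 4*t (d(t) = (t + (2 - t))*(t + t) = 2*(2*t) = 4*t)
U = -13661 (U = -13660 - 1*1 = -13660 - 1 = -13661)
-23459/46587 + d(199)/((-U)) = -23459/46587 + (4*199)/((-1*(-13661))) = -23459*1/46587 + 796/13661 = -23459/46587 + 796*(1/13661) = -23459/46587 + 796/13661 = -283390147/636425007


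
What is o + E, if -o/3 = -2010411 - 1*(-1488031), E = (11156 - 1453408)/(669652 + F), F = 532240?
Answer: 470882896657/300473 ≈ 1.5671e+6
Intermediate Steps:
E = -360563/300473 (E = (11156 - 1453408)/(669652 + 532240) = -1442252/1201892 = -1442252*1/1201892 = -360563/300473 ≈ -1.2000)
o = 1567140 (o = -3*(-2010411 - 1*(-1488031)) = -3*(-2010411 + 1488031) = -3*(-522380) = 1567140)
o + E = 1567140 - 360563/300473 = 470882896657/300473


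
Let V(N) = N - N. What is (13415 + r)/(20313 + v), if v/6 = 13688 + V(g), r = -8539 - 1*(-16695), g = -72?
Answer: 21571/102441 ≈ 0.21057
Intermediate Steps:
V(N) = 0
r = 8156 (r = -8539 + 16695 = 8156)
v = 82128 (v = 6*(13688 + 0) = 6*13688 = 82128)
(13415 + r)/(20313 + v) = (13415 + 8156)/(20313 + 82128) = 21571/102441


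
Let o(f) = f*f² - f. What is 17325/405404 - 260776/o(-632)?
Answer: 559895228713/12792286869468 ≈ 0.043768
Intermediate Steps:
o(f) = f³ - f
17325/405404 - 260776/o(-632) = 17325/405404 - 260776/((-632)³ - 1*(-632)) = 17325*(1/405404) - 260776/(-252435968 + 632) = 17325/405404 - 260776/(-252435336) = 17325/405404 - 260776*(-1/252435336) = 17325/405404 + 32597/31554417 = 559895228713/12792286869468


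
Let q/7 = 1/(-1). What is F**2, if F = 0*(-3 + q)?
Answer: 0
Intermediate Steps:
q = -7 (q = 7/(-1) = 7*(-1) = -7)
F = 0 (F = 0*(-3 - 7) = 0*(-10) = 0)
F**2 = 0**2 = 0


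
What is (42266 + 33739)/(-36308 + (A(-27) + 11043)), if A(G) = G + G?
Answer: -76005/25319 ≈ -3.0019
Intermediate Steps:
A(G) = 2*G
(42266 + 33739)/(-36308 + (A(-27) + 11043)) = (42266 + 33739)/(-36308 + (2*(-27) + 11043)) = 76005/(-36308 + (-54 + 11043)) = 76005/(-36308 + 10989) = 76005/(-25319) = 76005*(-1/25319) = -76005/25319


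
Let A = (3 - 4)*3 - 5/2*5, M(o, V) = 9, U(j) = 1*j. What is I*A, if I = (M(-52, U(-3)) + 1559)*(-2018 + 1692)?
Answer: 7923104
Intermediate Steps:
U(j) = j
I = -511168 (I = (9 + 1559)*(-2018 + 1692) = 1568*(-326) = -511168)
A = -31/2 (A = -1*3 - 5*½*5 = -3 - 5/2*5 = -3 - 25/2 = -31/2 ≈ -15.500)
I*A = -511168*(-31/2) = 7923104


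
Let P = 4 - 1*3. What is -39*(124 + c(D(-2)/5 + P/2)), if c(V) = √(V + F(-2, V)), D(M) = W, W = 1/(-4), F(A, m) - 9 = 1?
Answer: -4836 - 39*√1045/10 ≈ -4962.1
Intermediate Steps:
P = 1 (P = 4 - 3 = 1)
F(A, m) = 10 (F(A, m) = 9 + 1 = 10)
W = -¼ (W = 1*(-¼) = -¼ ≈ -0.25000)
D(M) = -¼
c(V) = √(10 + V) (c(V) = √(V + 10) = √(10 + V))
-39*(124 + c(D(-2)/5 + P/2)) = -39*(124 + √(10 + (-¼/5 + 1/2))) = -39*(124 + √(10 + (-¼*⅕ + 1*(½)))) = -39*(124 + √(10 + (-1/20 + ½))) = -39*(124 + √(10 + 9/20)) = -39*(124 + √(209/20)) = -39*(124 + √1045/10) = -4836 - 39*√1045/10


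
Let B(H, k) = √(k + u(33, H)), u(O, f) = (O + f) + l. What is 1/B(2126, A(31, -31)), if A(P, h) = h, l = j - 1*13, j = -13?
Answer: √2102/2102 ≈ 0.021811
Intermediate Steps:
l = -26 (l = -13 - 1*13 = -13 - 13 = -26)
u(O, f) = -26 + O + f (u(O, f) = (O + f) - 26 = -26 + O + f)
B(H, k) = √(7 + H + k) (B(H, k) = √(k + (-26 + 33 + H)) = √(k + (7 + H)) = √(7 + H + k))
1/B(2126, A(31, -31)) = 1/(√(7 + 2126 - 31)) = 1/(√2102) = √2102/2102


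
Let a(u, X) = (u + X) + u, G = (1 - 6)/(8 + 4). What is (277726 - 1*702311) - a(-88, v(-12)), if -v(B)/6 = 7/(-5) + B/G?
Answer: -2121223/5 ≈ -4.2424e+5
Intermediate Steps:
G = -5/12 ≈ -0.41667
v(B) = 42/5 + 72*B/5 (v(B) = -6*(7/(-5) + B/(-5/12)) = -6*(7*(-⅕) + B*(-12/5)) = -6*(-7/5 - 12*B/5) = 42/5 + 72*B/5)
a(u, X) = X + 2*u (a(u, X) = (X + u) + u = X + 2*u)
(277726 - 1*702311) - a(-88, v(-12)) = (277726 - 1*702311) - ((42/5 + (72/5)*(-12)) + 2*(-88)) = (277726 - 702311) - ((42/5 - 864/5) - 176) = -424585 - (-822/5 - 176) = -424585 - 1*(-1702/5) = -424585 + 1702/5 = -2121223/5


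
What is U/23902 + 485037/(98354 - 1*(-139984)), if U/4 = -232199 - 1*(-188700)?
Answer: -1659805793/316486382 ≈ -5.2445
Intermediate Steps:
U = -173996 (U = 4*(-232199 - 1*(-188700)) = 4*(-232199 + 188700) = 4*(-43499) = -173996)
U/23902 + 485037/(98354 - 1*(-139984)) = -173996/23902 + 485037/(98354 - 1*(-139984)) = -173996*1/23902 + 485037/(98354 + 139984) = -86998/11951 + 485037/238338 = -86998/11951 + 485037*(1/238338) = -86998/11951 + 53893/26482 = -1659805793/316486382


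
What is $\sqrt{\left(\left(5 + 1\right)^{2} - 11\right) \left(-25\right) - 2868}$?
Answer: $i \sqrt{3493} \approx 59.102 i$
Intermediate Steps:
$\sqrt{\left(\left(5 + 1\right)^{2} - 11\right) \left(-25\right) - 2868} = \sqrt{\left(6^{2} - 11\right) \left(-25\right) - 2868} = \sqrt{\left(36 - 11\right) \left(-25\right) - 2868} = \sqrt{25 \left(-25\right) - 2868} = \sqrt{-625 - 2868} = \sqrt{-3493} = i \sqrt{3493}$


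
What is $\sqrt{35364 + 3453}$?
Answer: $3 \sqrt{4313} \approx 197.02$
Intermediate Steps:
$\sqrt{35364 + 3453} = \sqrt{38817} = 3 \sqrt{4313}$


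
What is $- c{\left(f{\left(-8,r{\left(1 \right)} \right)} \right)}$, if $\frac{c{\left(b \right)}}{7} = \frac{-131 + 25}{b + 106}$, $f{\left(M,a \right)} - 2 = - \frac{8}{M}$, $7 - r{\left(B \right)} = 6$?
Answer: $\frac{742}{109} \approx 6.8073$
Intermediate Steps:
$r{\left(B \right)} = 1$ ($r{\left(B \right)} = 7 - 6 = 1$)
$f{\left(M,a \right)} = 2 - \frac{8}{M}$
$c{\left(b \right)} = - \frac{742}{106 + b}$ ($c{\left(b \right)} = 7 \frac{-131 + 25}{b + 106} = 7 \left(- \frac{106}{106 + b}\right) = - \frac{742}{106 + b}$)
$- c{\left(f{\left(-8,r{\left(1 \right)} \right)} \right)} = - \frac{-742}{106 + \left(2 - \frac{8}{-8}\right)} = - \frac{-742}{106 + \left(2 - -1\right)} = - \frac{-742}{106 + \left(2 + 1\right)} = - \frac{-742}{106 + 3} = - \frac{-742}{109} = \left(-1\right) \left(- \frac{742}{109}\right) = \frac{742}{109}$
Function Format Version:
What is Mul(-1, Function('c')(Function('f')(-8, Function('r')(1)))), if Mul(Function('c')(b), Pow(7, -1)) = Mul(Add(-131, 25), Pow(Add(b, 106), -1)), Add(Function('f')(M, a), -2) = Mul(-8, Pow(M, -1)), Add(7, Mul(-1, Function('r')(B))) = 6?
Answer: Rational(742, 109) ≈ 6.8073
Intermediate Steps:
Function('r')(B) = 1 (Function('r')(B) = Add(7, Mul(-1, 6)) = Add(7, -6) = 1)
Function('f')(M, a) = Add(2, Mul(-8, Pow(M, -1)))
Function('c')(b) = Mul(-742, Pow(Add(106, b), -1)) (Function('c')(b) = Mul(7, Mul(Add(-131, 25), Pow(Add(b, 106), -1))) = Mul(7, Mul(-106, Pow(Add(106, b), -1))) = Mul(-742, Pow(Add(106, b), -1)))
Mul(-1, Function('c')(Function('f')(-8, Function('r')(1)))) = Mul(-1, Mul(-742, Pow(Add(106, Add(2, Mul(-8, Pow(-8, -1)))), -1))) = Mul(-1, Mul(-742, Pow(Add(106, Add(2, Mul(-8, Rational(-1, 8)))), -1))) = Mul(-1, Mul(-742, Pow(Add(106, Add(2, 1)), -1))) = Mul(-1, Mul(-742, Pow(Add(106, 3), -1))) = Mul(-1, Mul(-742, Pow(109, -1))) = Mul(-1, Mul(-742, Rational(1, 109))) = Mul(-1, Rational(-742, 109)) = Rational(742, 109)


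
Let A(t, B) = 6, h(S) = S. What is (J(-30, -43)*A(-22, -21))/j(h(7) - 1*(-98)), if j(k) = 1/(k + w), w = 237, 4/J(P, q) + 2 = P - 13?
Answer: -912/5 ≈ -182.40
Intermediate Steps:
J(P, q) = 4/(-15 + P) (J(P, q) = 4/(-2 + (P - 13)) = 4/(-2 + (-13 + P)) = 4/(-15 + P))
j(k) = 1/(237 + k) (j(k) = 1/(k + 237) = 1/(237 + k))
(J(-30, -43)*A(-22, -21))/j(h(7) - 1*(-98)) = ((4/(-15 - 30))*6)/(1/(237 + (7 - 1*(-98)))) = ((4/(-45))*6)/(1/(237 + (7 + 98))) = ((4*(-1/45))*6)/(1/(237 + 105)) = (-4/45*6)/(1/342) = -8/(15*1/342) = -8/15*342 = -912/5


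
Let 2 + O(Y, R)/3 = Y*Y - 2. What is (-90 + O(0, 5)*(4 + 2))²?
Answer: 26244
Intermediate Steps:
O(Y, R) = -12 + 3*Y² (O(Y, R) = -6 + 3*(Y*Y - 2) = -6 + 3*(Y² - 2) = -6 + 3*(-2 + Y²) = -6 + (-6 + 3*Y²) = -12 + 3*Y²)
(-90 + O(0, 5)*(4 + 2))² = (-90 + (-12 + 3*0²)*(4 + 2))² = (-90 + (-12 + 3*0)*6)² = (-90 + (-12 + 0)*6)² = (-90 - 12*6)² = (-90 - 72)² = (-162)² = 26244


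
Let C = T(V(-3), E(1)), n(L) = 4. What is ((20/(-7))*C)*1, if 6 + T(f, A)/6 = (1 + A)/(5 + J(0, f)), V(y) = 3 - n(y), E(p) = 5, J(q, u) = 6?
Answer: 7200/77 ≈ 93.506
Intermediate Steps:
V(y) = -1 (V(y) = 3 - 1*4 = 3 - 4 = -1)
T(f, A) = -390/11 + 6*A/11 (T(f, A) = -36 + 6*((1 + A)/(5 + 6)) = -36 + 6*((1 + A)/11) = -36 + 6*((1 + A)*(1/11)) = -36 + 6*(1/11 + A/11) = -36 + (6/11 + 6*A/11) = -390/11 + 6*A/11)
C = -360/11 (C = -390/11 + (6/11)*5 = -390/11 + 30/11 = -360/11 ≈ -32.727)
((20/(-7))*C)*1 = ((20/(-7))*(-360/11))*1 = ((20*(-⅐))*(-360/11))*1 = -20/7*(-360/11)*1 = (7200/77)*1 = 7200/77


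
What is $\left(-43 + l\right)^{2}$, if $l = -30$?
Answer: $5329$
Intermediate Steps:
$\left(-43 + l\right)^{2} = \left(-43 - 30\right)^{2} = \left(-73\right)^{2} = 5329$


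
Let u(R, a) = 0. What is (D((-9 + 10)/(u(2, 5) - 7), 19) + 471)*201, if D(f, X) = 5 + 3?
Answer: 96279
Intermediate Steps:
D(f, X) = 8
(D((-9 + 10)/(u(2, 5) - 7), 19) + 471)*201 = (8 + 471)*201 = 479*201 = 96279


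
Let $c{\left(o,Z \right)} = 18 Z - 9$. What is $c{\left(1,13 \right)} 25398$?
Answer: $5714550$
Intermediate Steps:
$c{\left(o,Z \right)} = -9 + 18 Z$
$c{\left(1,13 \right)} 25398 = \left(-9 + 18 \cdot 13\right) 25398 = \left(-9 + 234\right) 25398 = 225 \cdot 25398 = 5714550$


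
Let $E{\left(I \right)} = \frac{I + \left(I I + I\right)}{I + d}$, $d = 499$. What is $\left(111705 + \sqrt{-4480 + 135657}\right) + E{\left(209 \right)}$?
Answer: $\frac{79131239}{708} + \sqrt{131177} \approx 1.1213 \cdot 10^{5}$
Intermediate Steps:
$E{\left(I \right)} = \frac{I^{2} + 2 I}{499 + I}$ ($E{\left(I \right)} = \frac{I + \left(I I + I\right)}{I + 499} = \frac{I + \left(I^{2} + I\right)}{499 + I} = \frac{I + \left(I + I^{2}\right)}{499 + I} = \frac{I^{2} + 2 I}{499 + I}$)
$\left(111705 + \sqrt{-4480 + 135657}\right) + E{\left(209 \right)} = \left(111705 + \sqrt{-4480 + 135657}\right) + \frac{209 \left(2 + 209\right)}{499 + 209} = \left(111705 + \sqrt{131177}\right) + 209 \cdot \frac{1}{708} \cdot 211 = \left(111705 + \sqrt{131177}\right) + \frac{44099}{708} = \frac{79131239}{708} + \sqrt{131177}$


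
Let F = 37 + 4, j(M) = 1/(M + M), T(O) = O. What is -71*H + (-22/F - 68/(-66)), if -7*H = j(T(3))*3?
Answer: 105415/18942 ≈ 5.5651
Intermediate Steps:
j(M) = 1/(2*M)
H = -1/14 (H = -(½)/3*3/7 = -(½)*(⅓)*3/7 = -3/42 = -⅐*½ = -1/14 ≈ -0.071429)
F = 41
-71*H + (-22/F - 68/(-66)) = -71*(-1/14) + (-22/41 - 68/(-66)) = 71/14 + (-22*1/41 - 68*(-1/66)) = 71/14 + (-22/41 + 34/33) = 71/14 + 668/1353 = 105415/18942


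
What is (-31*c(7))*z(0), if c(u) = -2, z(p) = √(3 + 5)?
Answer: 124*√2 ≈ 175.36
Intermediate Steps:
z(p) = 2*√2 (z(p) = √8 = 2*√2)
(-31*c(7))*z(0) = (-31*(-2))*(2*√2) = 62*(2*√2) = 124*√2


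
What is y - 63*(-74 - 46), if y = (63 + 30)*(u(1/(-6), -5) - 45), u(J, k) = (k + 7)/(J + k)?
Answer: 3339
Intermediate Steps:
u(J, k) = (7 + k)/(J + k)
y = -4221 (y = (63 + 30)*((7 - 5)/(1/(-6) - 5) - 45) = 93*(2/(-⅙ - 5) - 45) = 93*(2/(-31/6) - 45) = 93*(-6/31*2 - 45) = 93*(-12/31 - 45) = 93*(-1407/31) = -4221)
y - 63*(-74 - 46) = -4221 - 63*(-74 - 46) = -4221 - 63*(-120) = -4221 + 7560 = 3339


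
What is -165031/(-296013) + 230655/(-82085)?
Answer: -138557744/61514499 ≈ -2.2524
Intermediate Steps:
-165031/(-296013) + 230655/(-82085) = -165031*(-1/296013) + 230655*(-1/82085) = 2089/3747 - 46131/16417 = -138557744/61514499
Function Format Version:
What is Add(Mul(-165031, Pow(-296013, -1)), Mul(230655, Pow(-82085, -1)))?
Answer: Rational(-138557744, 61514499) ≈ -2.2524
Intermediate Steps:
Add(Mul(-165031, Pow(-296013, -1)), Mul(230655, Pow(-82085, -1))) = Add(Mul(-165031, Rational(-1, 296013)), Mul(230655, Rational(-1, 82085))) = Add(Rational(2089, 3747), Rational(-46131, 16417)) = Rational(-138557744, 61514499)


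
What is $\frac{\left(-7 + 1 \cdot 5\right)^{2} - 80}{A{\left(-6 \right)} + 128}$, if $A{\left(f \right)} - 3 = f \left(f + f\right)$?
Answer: $- \frac{76}{203} \approx -0.37438$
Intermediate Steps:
$A{\left(f \right)} = 3 + 2 f^{2}$ ($A{\left(f \right)} = 3 + f \left(f + f\right) = 3 + f 2 f = 3 + 2 f^{2}$)
$\frac{\left(-7 + 1 \cdot 5\right)^{2} - 80}{A{\left(-6 \right)} + 128} = \frac{\left(-7 + 1 \cdot 5\right)^{2} - 80}{\left(3 + 2 \left(-6\right)^{2}\right) + 128} = \frac{\left(-7 + 5\right)^{2} - 80}{\left(3 + 2 \cdot 36\right) + 128} = \frac{\left(-2\right)^{2} - 80}{\left(3 + 72\right) + 128} = \frac{4 - 80}{75 + 128} = - \frac{76}{203}$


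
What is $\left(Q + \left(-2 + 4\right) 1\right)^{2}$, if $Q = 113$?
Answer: $13225$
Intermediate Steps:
$\left(Q + \left(-2 + 4\right) 1\right)^{2} = \left(113 + \left(-2 + 4\right) 1\right)^{2} = \left(113 + 2 \cdot 1\right)^{2} = \left(113 + 2\right)^{2} = 115^{2} = 13225$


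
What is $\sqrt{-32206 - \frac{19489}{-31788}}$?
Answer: $\frac{i \sqrt{903966692837}}{5298} \approx 179.46 i$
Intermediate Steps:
$\sqrt{-32206 - \frac{19489}{-31788}} = \sqrt{-32206 - - \frac{19489}{31788}} = \sqrt{-32206 + \frac{19489}{31788}} = \sqrt{- \frac{1023744839}{31788}} = \frac{i \sqrt{903966692837}}{5298}$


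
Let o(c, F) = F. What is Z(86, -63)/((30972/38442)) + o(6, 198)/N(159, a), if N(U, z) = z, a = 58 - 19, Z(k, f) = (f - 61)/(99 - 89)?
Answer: -1730291/167765 ≈ -10.314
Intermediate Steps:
Z(k, f) = -61/10 + f/10 (Z(k, f) = (-61 + f)/10 = (-61 + f)*(1/10) = -61/10 + f/10)
a = 39
Z(86, -63)/((30972/38442)) + o(6, 198)/N(159, a) = (-61/10 + (1/10)*(-63))/((30972/38442)) + 198/39 = (-61/10 - 63/10)/((30972*(1/38442))) + 198*(1/39) = -62/(5*5162/6407) + 66/13 = -62/5*6407/5162 + 66/13 = -198617/12905 + 66/13 = -1730291/167765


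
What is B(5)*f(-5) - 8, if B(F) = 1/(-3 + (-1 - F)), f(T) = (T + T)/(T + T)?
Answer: -73/9 ≈ -8.1111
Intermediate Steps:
f(T) = 1 (f(T) = (2*T)/((2*T)) = (2*T)*(1/(2*T)) = 1)
B(F) = 1/(-4 - F)
B(5)*f(-5) - 8 = -1/(4 + 5)*1 - 8 = -1/9*1 - 8 = -1*⅑*1 - 8 = -⅑*1 - 8 = -⅑ - 8 = -73/9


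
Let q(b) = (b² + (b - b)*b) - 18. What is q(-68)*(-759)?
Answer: -3495954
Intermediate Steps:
q(b) = -18 + b² (q(b) = (b² + 0*b) - 18 = (b² + 0) - 18 = b² - 18 = -18 + b²)
q(-68)*(-759) = (-18 + (-68)²)*(-759) = (-18 + 4624)*(-759) = 4606*(-759) = -3495954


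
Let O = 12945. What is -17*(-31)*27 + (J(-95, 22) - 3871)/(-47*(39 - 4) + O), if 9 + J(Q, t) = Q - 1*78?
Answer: 160783647/11300 ≈ 14229.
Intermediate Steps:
J(Q, t) = -87 + Q (J(Q, t) = -9 + (Q - 1*78) = -9 + (Q - 78) = -9 + (-78 + Q) = -87 + Q)
-17*(-31)*27 + (J(-95, 22) - 3871)/(-47*(39 - 4) + O) = -17*(-31)*27 + ((-87 - 95) - 3871)/(-47*(39 - 4) + 12945) = 527*27 + (-182 - 3871)/(-47*35 + 12945) = 14229 - 4053/(-1645 + 12945) = 14229 - 4053/11300 = 160783647/11300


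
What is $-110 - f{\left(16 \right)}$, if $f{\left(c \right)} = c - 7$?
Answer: $-119$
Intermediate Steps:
$f{\left(c \right)} = -7 + c$ ($f{\left(c \right)} = c - 7 = -7 + c$)
$-110 - f{\left(16 \right)} = -110 - \left(-7 + 16\right) = -110 - 9 = -119$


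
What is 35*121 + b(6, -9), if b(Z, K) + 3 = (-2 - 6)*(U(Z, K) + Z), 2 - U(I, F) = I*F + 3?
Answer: 3760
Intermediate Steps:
U(I, F) = -1 - F*I (U(I, F) = 2 - (I*F + 3) = 2 - (F*I + 3) = 2 - (3 + F*I) = 2 + (-3 - F*I) = -1 - F*I)
b(Z, K) = 5 - 8*Z + 8*K*Z (b(Z, K) = -3 + (-2 - 6)*((-1 - K*Z) + Z) = -3 - 8*(-1 + Z - K*Z) = -3 + (8 - 8*Z + 8*K*Z) = 5 - 8*Z + 8*K*Z)
35*121 + b(6, -9) = 35*121 + (5 - 8*6 + 8*(-9)*6) = 4235 + (5 - 48 - 432) = 4235 - 475 = 3760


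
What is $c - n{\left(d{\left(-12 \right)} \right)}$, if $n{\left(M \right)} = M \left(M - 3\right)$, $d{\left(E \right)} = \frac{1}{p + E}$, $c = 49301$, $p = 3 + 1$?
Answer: $\frac{3155239}{64} \approx 49301.0$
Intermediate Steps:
$p = 4$
$d{\left(E \right)} = \frac{1}{4 + E}$
$n{\left(M \right)} = M \left(-3 + M\right)$
$c - n{\left(d{\left(-12 \right)} \right)} = 49301 - \frac{-3 + \frac{1}{4 - 12}}{4 - 12} = 49301 - \frac{-3 + \frac{1}{-8}}{-8} = 49301 - - \frac{-3 - \frac{1}{8}}{8} = 49301 - \left(- \frac{1}{8}\right) \left(- \frac{25}{8}\right) = 49301 - \frac{25}{64} = \frac{3155239}{64}$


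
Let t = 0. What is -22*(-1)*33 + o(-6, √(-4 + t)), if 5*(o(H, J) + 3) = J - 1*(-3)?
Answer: 3618/5 + 2*I/5 ≈ 723.6 + 0.4*I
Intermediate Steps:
o(H, J) = -12/5 + J/5 (o(H, J) = -3 + (J - 1*(-3))/5 = -3 + (J + 3)/5 = -3 + (3 + J)/5 = -3 + (⅗ + J/5) = -12/5 + J/5)
-22*(-1)*33 + o(-6, √(-4 + t)) = -22*(-1)*33 + (-12/5 + √(-4 + 0)/5) = 22*33 + (-12/5 + √(-4)/5) = 726 + (-12/5 + (2*I)/5) = 726 + (-12/5 + 2*I/5) = 3618/5 + 2*I/5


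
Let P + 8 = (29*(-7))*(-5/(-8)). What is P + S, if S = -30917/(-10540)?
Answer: -2781331/21080 ≈ -131.94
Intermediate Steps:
P = -1079/8 (P = -8 + (29*(-7))*(-5/(-8)) = -8 - (-1015)*(-1)/8 = -8 - 203*5/8 = -8 - 1015/8 = -1079/8 ≈ -134.88)
S = 30917/10540 (S = -30917*(-1/10540) = 30917/10540 ≈ 2.9333)
P + S = -1079/8 + 30917/10540 = -2781331/21080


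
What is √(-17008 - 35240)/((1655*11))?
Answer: 2*I*√13062/18205 ≈ 0.012556*I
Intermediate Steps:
√(-17008 - 35240)/((1655*11)) = √(-52248)/18205 = (2*I*√13062)*(1/18205) = 2*I*√13062/18205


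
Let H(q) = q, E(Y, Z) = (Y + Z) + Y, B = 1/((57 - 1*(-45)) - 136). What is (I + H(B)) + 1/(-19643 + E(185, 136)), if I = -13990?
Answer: -9102724591/650658 ≈ -13990.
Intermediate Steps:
B = -1/34 (B = 1/((57 + 45) - 136) = 1/(102 - 136) = 1/(-34) = -1/34 ≈ -0.029412)
E(Y, Z) = Z + 2*Y
(I + H(B)) + 1/(-19643 + E(185, 136)) = (-13990 - 1/34) + 1/(-19643 + (136 + 2*185)) = -475661/34 + 1/(-19643 + (136 + 370)) = -475661/34 + 1/(-19643 + 506) = -475661/34 + 1/(-19137) = -475661/34 - 1/19137 = -9102724591/650658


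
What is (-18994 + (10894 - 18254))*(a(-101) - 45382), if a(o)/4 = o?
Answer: 1206644244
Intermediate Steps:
a(o) = 4*o
(-18994 + (10894 - 18254))*(a(-101) - 45382) = (-18994 + (10894 - 18254))*(4*(-101) - 45382) = (-18994 - 7360)*(-404 - 45382) = -26354*(-45786) = 1206644244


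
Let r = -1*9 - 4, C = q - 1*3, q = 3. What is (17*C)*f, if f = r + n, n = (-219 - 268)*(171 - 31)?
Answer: 0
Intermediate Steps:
n = -68180 (n = -487*140 = -68180)
C = 0 (C = 3 - 1*3 = 3 - 3 = 0)
r = -13 (r = -9 - 4 = -13)
f = -68193 (f = -13 - 68180 = -68193)
(17*C)*f = (17*0)*(-68193) = 0*(-68193) = 0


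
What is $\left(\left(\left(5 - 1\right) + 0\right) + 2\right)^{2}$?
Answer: $36$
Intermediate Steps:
$\left(\left(\left(5 - 1\right) + 0\right) + 2\right)^{2} = \left(\left(4 + 0\right) + 2\right)^{2} = \left(4 + 2\right)^{2} = 6^{2} = 36$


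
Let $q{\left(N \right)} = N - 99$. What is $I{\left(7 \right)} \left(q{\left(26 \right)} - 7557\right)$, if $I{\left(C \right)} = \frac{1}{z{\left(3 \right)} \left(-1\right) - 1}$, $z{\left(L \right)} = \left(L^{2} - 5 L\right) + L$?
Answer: $-3815$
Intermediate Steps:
$q{\left(N \right)} = -99 + N$
$z{\left(L \right)} = L^{2} - 4 L$
$I{\left(C \right)} = \frac{1}{2}$ ($I{\left(C \right)} = \frac{1}{3 \left(-4 + 3\right) \left(-1\right) - 1} = \frac{1}{3 \left(-1\right) \left(-1\right) - 1} = \frac{1}{\left(-3\right) \left(-1\right) - 1} = \frac{1}{3 - 1} = \frac{1}{2}$)
$I{\left(7 \right)} \left(q{\left(26 \right)} - 7557\right) = \frac{\left(-99 + 26\right) - 7557}{2} = \frac{-73 - 7557}{2} = \frac{1}{2} \left(-7630\right) = -3815$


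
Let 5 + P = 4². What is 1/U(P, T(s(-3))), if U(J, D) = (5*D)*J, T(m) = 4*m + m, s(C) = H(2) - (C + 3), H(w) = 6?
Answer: 1/1650 ≈ 0.00060606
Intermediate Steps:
s(C) = 3 - C (s(C) = 6 - (C + 3) = 6 - (3 + C) = 6 + (-3 - C) = 3 - C)
P = 11 (P = -5 + 4² = -5 + 16 = 11)
T(m) = 5*m
U(J, D) = 5*D*J
1/U(P, T(s(-3))) = 1/(5*(5*(3 - 1*(-3)))*11) = 1/(5*(5*(3 + 3))*11) = 1/(5*(5*6)*11) = 1/(5*30*11) = 1/1650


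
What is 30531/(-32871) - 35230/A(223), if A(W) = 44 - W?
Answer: 384193427/1961303 ≈ 195.89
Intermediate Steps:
30531/(-32871) - 35230/A(223) = 30531/(-32871) - 35230/(44 - 1*223) = 30531*(-1/32871) - 35230/(44 - 223) = -10177/10957 - 35230/(-179) = -10177/10957 - 35230*(-1/179) = -10177/10957 + 35230/179 = 384193427/1961303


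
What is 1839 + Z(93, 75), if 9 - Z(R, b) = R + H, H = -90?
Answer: 1845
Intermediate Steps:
Z(R, b) = 99 - R (Z(R, b) = 9 - (R - 90) = 9 - (-90 + R) = 9 + (90 - R) = 99 - R)
1839 + Z(93, 75) = 1839 + (99 - 1*93) = 1839 + (99 - 93) = 1839 + 6 = 1845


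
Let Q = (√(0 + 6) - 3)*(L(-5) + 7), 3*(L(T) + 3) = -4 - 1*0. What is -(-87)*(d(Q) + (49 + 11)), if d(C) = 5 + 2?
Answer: 5829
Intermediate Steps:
L(T) = -13/3 (L(T) = -3 + (-4 - 1*0)/3 = -3 + (-4 + 0)/3 = -3 + (⅓)*(-4) = -3 - 4/3 = -13/3)
Q = -8 + 8*√6/3 (Q = (√(0 + 6) - 3)*(-13/3 + 7) = (√6 - 3)*(8/3) = (-3 + √6)*(8/3) = -8 + 8*√6/3 ≈ -1.4680)
d(C) = 7
-(-87)*(d(Q) + (49 + 11)) = -(-87)*(7 + (49 + 11)) = -(-87)*(7 + 60) = -(-87)*67 = -1*(-5829) = 5829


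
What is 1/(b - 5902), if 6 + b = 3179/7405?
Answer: -7405/43745561 ≈ -0.00016927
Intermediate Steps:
b = -41251/7405 (b = -6 + 3179/7405 = -41251/7405 ≈ -5.5707)
1/(b - 5902) = 1/(-41251/7405 - 5902) = 1/(-43745561/7405) = -7405/43745561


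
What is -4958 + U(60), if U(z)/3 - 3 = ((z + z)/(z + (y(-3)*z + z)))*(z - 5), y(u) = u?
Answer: -5279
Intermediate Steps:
U(z) = 39 - 6*z (U(z) = 9 + 3*(((z + z)/(z + (-3*z + z)))*(z - 5)) = 9 + 3*(((2*z)/(z - 2*z))*(-5 + z)) = 9 + 3*(((2*z)/((-z)))*(-5 + z)) = 9 + 3*(((2*z)*(-1/z))*(-5 + z)) = 9 + 3*(-2*(-5 + z)) = 9 + 3*(10 - 2*z) = 9 + (30 - 6*z) = 39 - 6*z)
-4958 + U(60) = -4958 + (39 - 6*60) = -4958 + (39 - 360) = -4958 - 321 = -5279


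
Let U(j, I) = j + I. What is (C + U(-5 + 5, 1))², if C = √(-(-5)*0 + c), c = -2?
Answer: (1 + I*√2)² ≈ -1.0 + 2.8284*I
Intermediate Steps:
U(j, I) = I + j
C = I*√2 (C = √(-(-5)*0 - 2) = √(-1*0 - 2) = √(0 - 2) = √(-2) = I*√2 ≈ 1.4142*I)
(C + U(-5 + 5, 1))² = (I*√2 + (1 + (-5 + 5)))² = (I*√2 + (1 + 0))² = (I*√2 + 1)² = (1 + I*√2)²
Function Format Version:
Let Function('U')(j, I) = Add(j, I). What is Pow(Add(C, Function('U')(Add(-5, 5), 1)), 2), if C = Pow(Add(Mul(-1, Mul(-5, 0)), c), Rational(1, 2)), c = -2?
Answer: Pow(Add(1, Mul(I, Pow(2, Rational(1, 2)))), 2) ≈ Add(-1.0000, Mul(2.8284, I))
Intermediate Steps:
Function('U')(j, I) = Add(I, j)
C = Mul(I, Pow(2, Rational(1, 2))) (C = Pow(Add(Mul(-1, Mul(-5, 0)), -2), Rational(1, 2)) = Pow(Add(Mul(-1, 0), -2), Rational(1, 2)) = Pow(Add(0, -2), Rational(1, 2)) = Pow(-2, Rational(1, 2)) = Mul(I, Pow(2, Rational(1, 2))) ≈ Mul(1.4142, I))
Pow(Add(C, Function('U')(Add(-5, 5), 1)), 2) = Pow(Add(Mul(I, Pow(2, Rational(1, 2))), Add(1, Add(-5, 5))), 2) = Pow(Add(Mul(I, Pow(2, Rational(1, 2))), Add(1, 0)), 2) = Pow(Add(Mul(I, Pow(2, Rational(1, 2))), 1), 2) = Pow(Add(1, Mul(I, Pow(2, Rational(1, 2)))), 2)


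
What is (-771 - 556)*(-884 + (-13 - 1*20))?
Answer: 1216859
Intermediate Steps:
(-771 - 556)*(-884 + (-13 - 1*20)) = -1327*(-884 + (-13 - 20)) = -1327*(-884 - 33) = -1327*(-917) = 1216859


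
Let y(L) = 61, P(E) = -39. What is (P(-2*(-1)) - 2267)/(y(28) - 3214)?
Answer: 2306/3153 ≈ 0.73137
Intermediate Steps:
(P(-2*(-1)) - 2267)/(y(28) - 3214) = (-39 - 2267)/(61 - 3214) = -2306/(-3153) = -2306*(-1/3153) = 2306/3153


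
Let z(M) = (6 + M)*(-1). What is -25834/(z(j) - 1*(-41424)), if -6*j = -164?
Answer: -38751/62086 ≈ -0.62415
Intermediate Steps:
j = 82/3 (j = -⅙*(-164) = 82/3 ≈ 27.333)
z(M) = -6 - M
-25834/(z(j) - 1*(-41424)) = -25834/((-6 - 1*82/3) - 1*(-41424)) = -25834/((-6 - 82/3) + 41424) = -25834/(-100/3 + 41424) = -25834/124172/3 = -25834*3/124172 = -38751/62086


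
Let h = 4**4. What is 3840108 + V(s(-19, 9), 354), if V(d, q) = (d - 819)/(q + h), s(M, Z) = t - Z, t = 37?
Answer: 2342465089/610 ≈ 3.8401e+6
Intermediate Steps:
h = 256
s(M, Z) = 37 - Z
V(d, q) = (-819 + d)/(256 + q) (V(d, q) = (d - 819)/(q + 256) = (-819 + d)/(256 + q))
3840108 + V(s(-19, 9), 354) = 3840108 + (-819 + (37 - 1*9))/(256 + 354) = 3840108 + (-819 + (37 - 9))/610 = 3840108 + (-819 + 28)/610 = 3840108 + (1/610)*(-791) = 3840108 - 791/610 = 2342465089/610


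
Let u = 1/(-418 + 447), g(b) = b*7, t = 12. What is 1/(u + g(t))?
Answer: 29/2437 ≈ 0.011900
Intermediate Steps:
g(b) = 7*b
u = 1/29 ≈ 0.034483
1/(u + g(t)) = 1/(1/29 + 7*12) = 1/(1/29 + 84) = 1/(2437/29) = 29/2437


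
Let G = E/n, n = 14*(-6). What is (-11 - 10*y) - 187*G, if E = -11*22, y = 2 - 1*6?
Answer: -21409/42 ≈ -509.74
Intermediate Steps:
y = -4 (y = 2 - 6 = -4)
n = -84
E = -242
G = 121/42 (G = -242/(-84) = -242*(-1/84) = 121/42 ≈ 2.8810)
(-11 - 10*y) - 187*G = (-11 - 10*(-4)) - 187*121/42 = (-11 + 40) - 22627/42 = 29 - 22627/42 = -21409/42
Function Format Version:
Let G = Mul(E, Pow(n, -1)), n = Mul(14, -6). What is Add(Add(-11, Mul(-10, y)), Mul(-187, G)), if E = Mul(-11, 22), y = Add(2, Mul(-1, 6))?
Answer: Rational(-21409, 42) ≈ -509.74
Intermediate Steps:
y = -4 (y = Add(2, -6) = -4)
n = -84
E = -242
G = Rational(121, 42) (G = Mul(-242, Pow(-84, -1)) = Mul(-242, Rational(-1, 84)) = Rational(121, 42) ≈ 2.8810)
Add(Add(-11, Mul(-10, y)), Mul(-187, G)) = Add(Add(-11, Mul(-10, -4)), Mul(-187, Rational(121, 42))) = Add(Add(-11, 40), Rational(-22627, 42)) = Add(29, Rational(-22627, 42)) = Rational(-21409, 42)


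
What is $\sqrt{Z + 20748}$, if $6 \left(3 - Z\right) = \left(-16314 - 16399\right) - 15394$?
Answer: $\frac{\sqrt{1035678}}{6} \approx 169.61$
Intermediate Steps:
$Z = \frac{48125}{6}$ ($Z = 3 - \frac{\left(-16314 - 16399\right) - 15394}{6} = 3 - \frac{-32713 - 15394}{6} = 3 - - \frac{48107}{6} = 3 + \frac{48107}{6} = \frac{48125}{6} \approx 8020.8$)
$\sqrt{Z + 20748} = \sqrt{\frac{48125}{6} + 20748} = \sqrt{\frac{172613}{6}} = \frac{\sqrt{1035678}}{6}$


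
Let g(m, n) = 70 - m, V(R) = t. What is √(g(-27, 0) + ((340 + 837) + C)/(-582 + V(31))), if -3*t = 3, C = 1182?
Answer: 4*√1974621/583 ≈ 9.6413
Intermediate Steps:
t = -1 (t = -⅓*3 = -1)
V(R) = -1
√(g(-27, 0) + ((340 + 837) + C)/(-582 + V(31))) = √((70 - 1*(-27)) + ((340 + 837) + 1182)/(-582 - 1)) = √((70 + 27) + (1177 + 1182)/(-583)) = √(97 + 2359*(-1/583)) = √(97 - 2359/583) = √(54192/583) = 4*√1974621/583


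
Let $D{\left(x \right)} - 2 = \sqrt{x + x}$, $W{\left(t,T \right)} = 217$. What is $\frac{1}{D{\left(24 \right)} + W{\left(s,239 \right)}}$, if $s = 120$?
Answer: $\frac{73}{15971} - \frac{4 \sqrt{3}}{47913} \approx 0.0044262$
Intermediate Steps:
$D{\left(x \right)} = 2 + \sqrt{2} \sqrt{x}$ ($D{\left(x \right)} = 2 + \sqrt{x + x} = 2 + \sqrt{2 x} = 2 + \sqrt{2} \sqrt{x}$)
$\frac{1}{D{\left(24 \right)} + W{\left(s,239 \right)}} = \frac{1}{\left(2 + \sqrt{2} \sqrt{24}\right) + 217} = \frac{1}{\left(2 + \sqrt{2} \cdot 2 \sqrt{6}\right) + 217} = \frac{1}{\left(2 + 4 \sqrt{3}\right) + 217} = \frac{1}{219 + 4 \sqrt{3}}$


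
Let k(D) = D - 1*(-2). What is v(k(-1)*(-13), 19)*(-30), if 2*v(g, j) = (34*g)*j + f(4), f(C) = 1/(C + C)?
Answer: 1007745/8 ≈ 1.2597e+5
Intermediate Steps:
k(D) = 2 + D (k(D) = D + 2 = 2 + D)
f(C) = 1/(2*C)
v(g, j) = 1/16 + 17*g*j (v(g, j) = ((34*g)*j + (1/2)/4)/2 = (34*g*j + (1/2)*(1/4))/2 = (34*g*j + 1/8)/2 = (1/8 + 34*g*j)/2 = 1/16 + 17*g*j)
v(k(-1)*(-13), 19)*(-30) = (1/16 + 17*((2 - 1)*(-13))*19)*(-30) = (1/16 + 17*(1*(-13))*19)*(-30) = (1/16 + 17*(-13)*19)*(-30) = (1/16 - 4199)*(-30) = -67183/16*(-30) = 1007745/8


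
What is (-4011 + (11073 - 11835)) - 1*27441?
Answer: -32214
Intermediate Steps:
(-4011 + (11073 - 11835)) - 1*27441 = (-4011 - 762) - 27441 = -4773 - 27441 = -32214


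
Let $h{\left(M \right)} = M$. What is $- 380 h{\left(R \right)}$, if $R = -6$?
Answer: $2280$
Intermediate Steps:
$- 380 h{\left(R \right)} = \left(-380\right) \left(-6\right) = 2280$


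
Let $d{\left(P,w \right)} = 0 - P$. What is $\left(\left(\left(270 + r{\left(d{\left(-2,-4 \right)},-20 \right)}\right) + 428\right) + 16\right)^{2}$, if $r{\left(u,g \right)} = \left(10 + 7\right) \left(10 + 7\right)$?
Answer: $1006009$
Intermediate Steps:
$d{\left(P,w \right)} = - P$
$r{\left(u,g \right)} = 289$ ($r{\left(u,g \right)} = 17 \cdot 17 = 289$)
$\left(\left(\left(270 + r{\left(d{\left(-2,-4 \right)},-20 \right)}\right) + 428\right) + 16\right)^{2} = \left(\left(\left(270 + 289\right) + 428\right) + 16\right)^{2} = \left(\left(559 + 428\right) + 16\right)^{2} = \left(987 + 16\right)^{2} = 1003^{2} = 1006009$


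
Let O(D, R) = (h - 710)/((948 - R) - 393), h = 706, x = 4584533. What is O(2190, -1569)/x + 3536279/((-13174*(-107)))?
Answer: 8608671705897799/3431555766587214 ≈ 2.5087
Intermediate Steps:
O(D, R) = -4/(555 - R) (O(D, R) = (706 - 710)/((948 - R) - 393) = -4/(555 - R))
O(2190, -1569)/x + 3536279/((-13174*(-107))) = (4/(-555 - 1569))/4584533 + 3536279/((-13174*(-107))) = (4/(-2124))*(1/4584533) + 3536279/1409618 = (4*(-1/2124))*(1/4584533) + 3536279*(1/1409618) = -1/531*1/4584533 + 3536279/1409618 = -1/2434387023 + 3536279/1409618 = 8608671705897799/3431555766587214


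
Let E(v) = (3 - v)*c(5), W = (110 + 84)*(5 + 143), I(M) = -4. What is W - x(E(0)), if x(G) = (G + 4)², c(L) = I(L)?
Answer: 28648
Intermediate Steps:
c(L) = -4
W = 28712 (W = 194*148 = 28712)
E(v) = -12 + 4*v (E(v) = (3 - v)*(-4) = -12 + 4*v)
x(G) = (4 + G)²
W - x(E(0)) = 28712 - (4 + (-12 + 4*0))² = 28712 - (4 + (-12 + 0))² = 28712 - (4 - 12)² = 28712 - 1*(-8)² = 28712 - 1*64 = 28712 - 64 = 28648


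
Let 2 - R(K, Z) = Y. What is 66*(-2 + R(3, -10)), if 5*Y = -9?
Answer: 594/5 ≈ 118.80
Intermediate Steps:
Y = -9/5 (Y = (1/5)*(-9) = -9/5 ≈ -1.8000)
R(K, Z) = 19/5 (R(K, Z) = 2 - 1*(-9/5) = 2 + 9/5 = 19/5)
66*(-2 + R(3, -10)) = 66*(-2 + 19/5) = 66*(9/5) = 594/5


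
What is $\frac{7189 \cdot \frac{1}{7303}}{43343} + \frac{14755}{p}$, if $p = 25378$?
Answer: $\frac{4670640564837}{8032998050162} \approx 0.58143$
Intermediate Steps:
$\frac{7189 \cdot \frac{1}{7303}}{43343} + \frac{14755}{p} = \frac{7189 \cdot \frac{1}{7303}}{43343} + \frac{14755}{25378} = 7189 \cdot \frac{1}{7303} \cdot \frac{1}{43343} + 14755 \cdot \frac{1}{25378} = \frac{7189}{7303} \cdot \frac{1}{43343} + \frac{14755}{25378} = \frac{7189}{316533929} + \frac{14755}{25378} = \frac{4670640564837}{8032998050162}$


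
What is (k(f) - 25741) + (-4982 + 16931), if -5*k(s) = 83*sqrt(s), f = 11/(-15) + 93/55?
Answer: -13792 - 83*sqrt(26070)/825 ≈ -13808.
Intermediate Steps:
f = 158/165 (f = 11*(-1/15) + 93*(1/55) = -11/15 + 93/55 = 158/165 ≈ 0.95758)
k(s) = -83*sqrt(s)/5
(k(f) - 25741) + (-4982 + 16931) = (-83*sqrt(26070)/825 - 25741) + (-4982 + 16931) = (-83*sqrt(26070)/825 - 25741) + 11949 = (-25741 - 83*sqrt(26070)/825) + 11949 = -13792 - 83*sqrt(26070)/825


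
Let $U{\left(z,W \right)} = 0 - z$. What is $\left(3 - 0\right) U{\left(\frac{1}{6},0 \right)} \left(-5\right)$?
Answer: $\frac{5}{2} \approx 2.5$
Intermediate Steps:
$U{\left(z,W \right)} = - z$
$\left(3 - 0\right) U{\left(\frac{1}{6},0 \right)} \left(-5\right) = \left(3 - 0\right) \left(- \frac{1}{6}\right) \left(-5\right) = \left(3 + 0\right) \left(\left(-1\right) \frac{1}{6}\right) \left(-5\right) = 3 \left(- \frac{1}{6}\right) \left(-5\right) = \left(- \frac{1}{2}\right) \left(-5\right) = \frac{5}{2}$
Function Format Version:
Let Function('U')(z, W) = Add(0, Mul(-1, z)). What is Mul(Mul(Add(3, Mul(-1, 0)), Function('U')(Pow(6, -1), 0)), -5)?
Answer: Rational(5, 2) ≈ 2.5000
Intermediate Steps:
Function('U')(z, W) = Mul(-1, z)
Mul(Mul(Add(3, Mul(-1, 0)), Function('U')(Pow(6, -1), 0)), -5) = Mul(Mul(Add(3, Mul(-1, 0)), Mul(-1, Pow(6, -1))), -5) = Mul(Mul(Add(3, 0), Mul(-1, Rational(1, 6))), -5) = Mul(Mul(3, Rational(-1, 6)), -5) = Mul(Rational(-1, 2), -5) = Rational(5, 2)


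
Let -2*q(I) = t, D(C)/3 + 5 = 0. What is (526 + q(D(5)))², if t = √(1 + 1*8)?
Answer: 1100401/4 ≈ 2.7510e+5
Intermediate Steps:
t = 3 (t = √(1 + 8) = √9 = 3)
D(C) = -15 (D(C) = -15 + 3*0 = -15 + 0 = -15)
q(I) = -3/2 (q(I) = -½*3 = -3/2)
(526 + q(D(5)))² = (526 - 3/2)² = (1049/2)² = 1100401/4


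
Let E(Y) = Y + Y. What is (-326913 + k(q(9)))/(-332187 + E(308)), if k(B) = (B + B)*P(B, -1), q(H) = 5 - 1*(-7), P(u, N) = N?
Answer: 326937/331571 ≈ 0.98602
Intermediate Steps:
q(H) = 12 (q(H) = 5 + 7 = 12)
E(Y) = 2*Y
k(B) = -2*B (k(B) = (B + B)*(-1) = (2*B)*(-1) = -2*B)
(-326913 + k(q(9)))/(-332187 + E(308)) = (-326913 - 2*12)/(-332187 + 2*308) = (-326913 - 24)/(-332187 + 616) = -326937/(-331571) = -326937*(-1/331571) = 326937/331571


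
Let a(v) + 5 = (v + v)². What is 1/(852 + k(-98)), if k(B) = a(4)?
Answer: 1/911 ≈ 0.0010977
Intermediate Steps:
a(v) = -5 + 4*v² (a(v) = -5 + (v + v)² = -5 + (2*v)² = -5 + 4*v²)
k(B) = 59 (k(B) = -5 + 4*4² = -5 + 4*16 = -5 + 64 = 59)
1/(852 + k(-98)) = 1/(852 + 59) = 1/911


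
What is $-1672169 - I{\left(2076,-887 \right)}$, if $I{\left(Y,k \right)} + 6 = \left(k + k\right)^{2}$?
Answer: $-4819239$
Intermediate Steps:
$I{\left(Y,k \right)} = -6 + 4 k^{2}$ ($I{\left(Y,k \right)} = -6 + \left(k + k\right)^{2} = -6 + \left(2 k\right)^{2} = -6 + 4 k^{2}$)
$-1672169 - I{\left(2076,-887 \right)} = -1672169 - \left(-6 + 4 \left(-887\right)^{2}\right) = -1672169 - \left(-6 + 4 \cdot 786769\right) = -1672169 - \left(-6 + 3147076\right) = -1672169 - 3147070 = -4819239$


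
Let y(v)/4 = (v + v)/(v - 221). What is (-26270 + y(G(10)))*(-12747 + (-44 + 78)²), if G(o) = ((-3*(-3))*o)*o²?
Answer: 2672332057030/8779 ≈ 3.0440e+8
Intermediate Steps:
G(o) = 9*o³ (G(o) = (9*o)*o² = 9*o³)
y(v) = 8*v/(-221 + v) (y(v) = 4*((v + v)/(v - 221)) = 4*((2*v)/(-221 + v)) = 4*(2*v/(-221 + v)) = 8*v/(-221 + v))
(-26270 + y(G(10)))*(-12747 + (-44 + 78)²) = (-26270 + 8*(9*10³)/(-221 + 9*10³))*(-12747 + (-44 + 78)²) = (-26270 + 8*(9*1000)/(-221 + 9*1000))*(-12747 + 34²) = (-26270 + 8*9000/(-221 + 9000))*(-12747 + 1156) = (-26270 + 8*9000/8779)*(-11591) = (-26270 + 8*9000*(1/8779))*(-11591) = (-26270 + 72000/8779)*(-11591) = -230552330/8779*(-11591) = 2672332057030/8779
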